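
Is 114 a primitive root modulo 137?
ord_137(114) divides 136. For each prime q|136: 114^{68}≡136, 114^{8}≡34, none ≡ 1. So 114 has order 136 and is a primitive root mod 137.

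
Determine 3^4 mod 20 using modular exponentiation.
3^{4} = 81 ≡ 1 (mod 20)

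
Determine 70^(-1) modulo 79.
Since 79 is prime, by Fermat 70^(-1) ≡ 70^{77} ≡ 35 (mod 79). Verify: 70 × 35 = 2450 ≡ 1 (mod 79)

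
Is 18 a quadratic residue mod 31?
By Euler's criterion: 18^{15} ≡ 1 (mod 31). Since this equals 1, 18 is a QR.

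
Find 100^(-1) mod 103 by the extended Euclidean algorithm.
Extended GCD: 100(34) + 103(-33) = 1. So 100^(-1) ≡ 34 mod 103. Verify: 100 × 34 = 3400 ≡ 1 mod 103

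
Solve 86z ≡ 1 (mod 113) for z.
Since 113 is prime, by Fermat 86^(-1) ≡ 86^{111} ≡ 46 (mod 113). Verify: 86 × 46 = 3956 ≡ 1 (mod 113)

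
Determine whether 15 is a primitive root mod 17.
15^{8} ≡ 1 mod 17 and 8 < 16, so ord_17(15) = 8 ≠ 16 and 15 is not a primitive root.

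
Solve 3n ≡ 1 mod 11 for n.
Since 11 is prime, by Fermat 3^(-1) ≡ 3^{9} ≡ 4 mod 11. Verify: 3 × 4 = 12 ≡ 1 mod 11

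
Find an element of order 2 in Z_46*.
45 has order 2 mod 46 since 45^{2} ≡ 1 mod 46 and no smaller power works.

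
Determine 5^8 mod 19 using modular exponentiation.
By repeated squaring (mod 19): 5^{1}≡5, 5^{2}≡6, 5^{4}≡17, 5^{8}≡4. So 5^{8} ≡ 4 (mod 19)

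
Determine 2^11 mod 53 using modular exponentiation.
By repeated squaring (mod 53): 2^{1}≡2, 2^{2}≡4, 2^{4}≡16, 2^{8}≡44. Then 2^{11} = 2^{8+2+1} ≡ 44 × 4 × 2 ≡ 34 (mod 53)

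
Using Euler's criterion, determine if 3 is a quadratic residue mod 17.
By Euler's criterion: 3^{8} ≡ 16 (mod 17). Since this equals -1 (≡ 16), 3 is not a QR.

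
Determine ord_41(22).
Powers of 22 mod 41: 22^1≡22, 22^2≡33, 22^3≡29, 22^4≡23, 22^5≡14, 22^6≡21, 22^7≡11, 22^8≡37, 22^9≡35, 22^10≡32, 22^11≡7, 22^12≡31, 22^13≡26, 22^14≡39, 22^15≡38, 22^16≡16, 22^17≡24, 22^18≡36, 22^19≡13, 22^20≡40, 22^21≡19, 22^22≡8, 22^23≡12, 22^24≡18, 22^25≡27, 22^26≡20, 22^27≡30, 22^28≡4, 22^29≡6, 22^30≡9, 22^31≡34, 22^32≡10, 22^33≡15, 22^34≡2, 22^35≡3, 22^36≡25, 22^37≡17, 22^38≡5, 22^39≡28, 22^40≡1. Order = 40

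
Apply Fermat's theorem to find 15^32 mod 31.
By Fermat: 15^{30} ≡ 1 mod 31. So 15^{32} = 15^{30} · 15^{2} ≡ 15^{2} ≡ 8 mod 31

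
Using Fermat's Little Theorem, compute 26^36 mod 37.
By Fermat's Little Theorem, 26^{36} ≡ 1 (mod 37) since 37 is prime and gcd(26, 37) = 1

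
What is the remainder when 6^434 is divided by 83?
Using Fermat: 6^{82} ≡ 1 mod 83. 434 ≡ 24 mod 82. So 6^{434} ≡ 6^{24} ≡ 40 mod 83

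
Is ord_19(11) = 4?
Powers of 11 mod 19: 11^1≡11, 11^2≡7, 11^3≡1. Already 11^3≡1, so the order is 3 < 4. No, the actual order is 3.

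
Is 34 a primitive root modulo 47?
34^{23} ≡ 1 mod 47 and 23 < 46, so ord_47(34) = 23 ≠ 46 and 34 is not a primitive root.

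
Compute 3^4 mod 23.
3^{4} = 81 ≡ 12 mod 23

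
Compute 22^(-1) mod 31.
Since 31 is prime, by Fermat 22^(-1) ≡ 22^{29} ≡ 24 mod 31. Verify: 22 × 24 = 528 ≡ 1 mod 31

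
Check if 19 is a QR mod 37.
By Euler's criterion: 19^{18} ≡ 36 mod 37. Since this equals -1 (≡ 36), 19 is not a QR.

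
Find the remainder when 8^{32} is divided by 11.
By Fermat: 8^{10} ≡ 1 mod 11. 32 = 3×10 + 2. So 8^{32} ≡ 8^{2} ≡ 9 mod 11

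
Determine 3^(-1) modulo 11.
Since 11 is prime, by Fermat 3^(-1) ≡ 3^{9} ≡ 4 (mod 11). Verify: 3 × 4 = 12 ≡ 1 (mod 11)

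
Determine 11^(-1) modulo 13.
Since 13 is prime, by Fermat 11^(-1) ≡ 11^{11} ≡ 6 (mod 13). Verify: 11 × 6 = 66 ≡ 1 (mod 13)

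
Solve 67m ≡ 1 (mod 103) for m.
Since 103 is prime, by Fermat 67^(-1) ≡ 67^{101} ≡ 20 (mod 103). Verify: 67 × 20 = 1340 ≡ 1 (mod 103)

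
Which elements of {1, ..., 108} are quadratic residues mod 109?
Squares in Z_109*: {1, 3, 4, 5, 7, 9, 12, 15, 16, 20, 21, 22, 25, 26, 27, 28, 29, 31, 34, 35, 36, 38, 43, 45, 46, 48, 49, 60, 61, 63, 64, 66, 71, 73, 74, 75, 78, 80, 81, 82, 83, 84, 87, 88, 89, 93, 94, 97, 100, 102, 104, 105, 106, 108}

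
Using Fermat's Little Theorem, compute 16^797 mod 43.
By Fermat: 16^{42} ≡ 1 (mod 43). 797 ≡ 41 (mod 42). So 16^{797} ≡ 16^{41} ≡ 35 (mod 43)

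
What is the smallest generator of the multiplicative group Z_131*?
g = 2. For each prime q|130: 2^{65}≡130, 2^{26}≡53, 2^{10}≡107, none ≡ 1, so ord_131(2) = 130 and 2 is a primitive root.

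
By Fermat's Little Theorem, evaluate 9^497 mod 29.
By Fermat: 9^{28} ≡ 1 (mod 29). 497 ≡ 21 (mod 28). So 9^{497} ≡ 9^{21} ≡ 28 (mod 29)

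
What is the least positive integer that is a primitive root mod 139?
g = 2. For each prime q|138: 2^{69}≡138, 2^{46}≡96, 2^{6}≡64, none ≡ 1, so ord_139(2) = 138 and 2 is a primitive root.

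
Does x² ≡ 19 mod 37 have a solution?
By Euler's criterion: 19^{18} ≡ 36 mod 37. Since this equals -1 (≡ 36), 19 is not a QR.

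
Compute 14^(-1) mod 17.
Since 17 is prime, by Fermat 14^(-1) ≡ 14^{15} ≡ 11 mod 17. Verify: 14 × 11 = 154 ≡ 1 mod 17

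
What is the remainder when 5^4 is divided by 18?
5^{4} = 625 ≡ 13 mod 18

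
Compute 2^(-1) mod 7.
Since 7 is prime, by Fermat 2^(-1) ≡ 2^{5} ≡ 4 mod 7. Verify: 2 × 4 = 8 ≡ 1 mod 7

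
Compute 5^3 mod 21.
5^{3} = 125 ≡ 20 mod 21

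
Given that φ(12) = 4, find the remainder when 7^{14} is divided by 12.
By Euler: 7^{4} ≡ 1 mod 12 since gcd(7, 12) = 1. 14 = 3×4 + 2. So 7^{14} ≡ 7^{2} ≡ 1 mod 12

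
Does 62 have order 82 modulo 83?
ord_83(62) divides 82. For each prime q|82: 62^{41}≡82, 62^{2}≡26, none ≡ 1. So 62 has order 82 and is a primitive root mod 83.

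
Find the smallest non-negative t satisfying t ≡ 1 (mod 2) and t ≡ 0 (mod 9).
M = 2 × 9 = 18. M₁ = 9, y₁ ≡ 1 (mod 2). M₂ = 2, y₂ ≡ 5 (mod 9). t = 1×9×1 + 0×2×5 ≡ 9 (mod 18)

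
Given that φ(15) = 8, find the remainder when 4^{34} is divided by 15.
By Euler: 4^{8} ≡ 1 mod 15 since gcd(4, 15) = 1. 34 = 4×8 + 2. So 4^{34} ≡ 4^{2} ≡ 1 mod 15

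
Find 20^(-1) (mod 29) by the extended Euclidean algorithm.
Extended GCD: 20(-13) + 29(9) = 1. So 20^(-1) ≡ -13 ≡ 16 (mod 29). Verify: 20 × 16 = 320 ≡ 1 (mod 29)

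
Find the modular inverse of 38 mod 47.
Since 47 is prime, by Fermat 38^(-1) ≡ 38^{45} ≡ 26 mod 47. Verify: 38 × 26 = 988 ≡ 1 mod 47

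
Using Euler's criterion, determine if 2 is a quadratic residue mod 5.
By Euler's criterion: 2^{2} ≡ 4 mod 5. Since this equals -1 (≡ 4), 2 is not a QR.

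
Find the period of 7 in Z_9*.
Powers of 7 mod 9: 7^1≡7, 7^2≡4, 7^3≡1. ord_9(7) = 3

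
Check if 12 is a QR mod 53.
By Euler's criterion: 12^{26} ≡ 52 (mod 53). Since this equals -1 (≡ 52), 12 is not a QR.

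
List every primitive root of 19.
There are φ(18) = 6 primitive roots mod 19: {2, 3, 10, 13, 14, 15}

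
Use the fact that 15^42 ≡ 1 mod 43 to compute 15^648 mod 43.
By Fermat: 15^{42} ≡ 1 mod 43. 648 ≡ 18 mod 42. So 15^{648} ≡ 15^{18} ≡ 41 mod 43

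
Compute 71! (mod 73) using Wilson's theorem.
(72)! = (71)! × (72) ≡ -1 (mod 73). So (71)! ≡ -1 × (72)^(-1) ≡ (-1)×(-1) = 1 (mod 73)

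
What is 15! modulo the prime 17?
(16)! = (15)! × (16) ≡ -1 (mod 17). So (15)! ≡ -1 × (16)^(-1) ≡ (-1)×(-1) = 1 (mod 17)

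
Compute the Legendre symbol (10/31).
(10/31) = 10^{15} mod 31 = 1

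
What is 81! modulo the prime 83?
(82)! = (81)! × (82) ≡ -1 mod 83. So (81)! ≡ -1 × (82)^(-1) ≡ (-1)×(-1) = 1 mod 83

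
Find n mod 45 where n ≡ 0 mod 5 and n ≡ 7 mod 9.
M = 5 × 9 = 45. M₁ = 9, y₁ ≡ 4 mod 5. M₂ = 5, y₂ ≡ 2 mod 9. n = 0×9×4 + 7×5×2 ≡ 25 mod 45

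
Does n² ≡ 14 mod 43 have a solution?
By Euler's criterion: 14^{21} ≡ 1 mod 43. Since this equals 1, 14 is a QR.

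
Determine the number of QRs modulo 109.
Exactly half the non-zero residues mod a prime are QRs: (109-1)/2 = 54.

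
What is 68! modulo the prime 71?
(70)! = (68)! × (69) × (70) ≡ -1 mod 71. So (68)! ≡ -1 × [(70)(69)]^(-1) ≡ 35 mod 71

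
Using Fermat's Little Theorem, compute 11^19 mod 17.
By Fermat: 11^{16} ≡ 1 (mod 17). So 11^{19} = 11^{16} · 11^{3} ≡ 11^{3} ≡ 5 (mod 17)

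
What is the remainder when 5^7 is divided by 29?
By repeated squaring (mod 29): 5^{1}≡5, 5^{2}≡25, 5^{4}≡16. Then 5^{7} = 5^{4+2+1} ≡ 16 × 25 × 5 ≡ 28 (mod 29)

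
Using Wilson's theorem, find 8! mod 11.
(10)! = (8)! × (9) × (10) ≡ -1 mod 11. So (8)! ≡ -1 × [(10)(9)]^(-1) ≡ 5 mod 11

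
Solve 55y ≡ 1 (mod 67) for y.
Since 67 is prime, by Fermat 55^(-1) ≡ 55^{65} ≡ 39 (mod 67). Verify: 55 × 39 = 2145 ≡ 1 (mod 67)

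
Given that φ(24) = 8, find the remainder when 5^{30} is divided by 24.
By Euler: 5^{8} ≡ 1 (mod 24) since gcd(5, 24) = 1. 30 = 3×8 + 6. So 5^{30} ≡ 5^{6} ≡ 1 (mod 24)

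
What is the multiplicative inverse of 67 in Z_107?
Since 107 is prime, by Fermat 67^(-1) ≡ 67^{105} ≡ 8 (mod 107). Verify: 67 × 8 = 536 ≡ 1 (mod 107)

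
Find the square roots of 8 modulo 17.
The square roots of 8 mod 17 are 12 and 5. Verify: 12² = 144 ≡ 8 (mod 17)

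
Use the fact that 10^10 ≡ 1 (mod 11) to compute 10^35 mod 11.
By Fermat: 10^{10} ≡ 1 (mod 11). 35 = 3×10 + 5. So 10^{35} ≡ 10^{5} ≡ 10 (mod 11)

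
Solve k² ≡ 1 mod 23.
The square roots of 1 mod 23 are 1 and 22. Verify: 1² = 1 ≡ 1 mod 23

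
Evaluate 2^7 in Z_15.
By repeated squaring (mod 15): 2^{1}≡2, 2^{2}≡4, 2^{4}≡1. Then 2^{7} = 2^{4+2+1} ≡ 1 × 4 × 2 ≡ 8 (mod 15)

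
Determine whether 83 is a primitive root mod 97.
ord_97(83) divides 96. For each prime q|96: 83^{48}≡96, 83^{32}≡61, none ≡ 1. So 83 has order 96 and is a primitive root mod 97.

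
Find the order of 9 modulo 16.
Powers of 9 mod 16: 9^1≡9, 9^2≡1. So the order of 9 is 2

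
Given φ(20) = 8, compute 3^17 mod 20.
By Euler: 3^{8} ≡ 1 mod 20 since gcd(3, 20) = 1. 17 = 2×8 + 1. So 3^{17} ≡ 3^{1} ≡ 3 mod 20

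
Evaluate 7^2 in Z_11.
7^{2} = 49 ≡ 5 mod 11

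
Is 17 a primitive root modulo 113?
ord_113(17) divides 112. For each prime q|112: 17^{56}≡112, 17^{16}≡109, none ≡ 1. So 17 has order 112 and is a primitive root mod 113.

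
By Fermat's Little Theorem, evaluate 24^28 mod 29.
By Fermat's Little Theorem, 24^{28} ≡ 1 (mod 29) since 29 is prime and gcd(24, 29) = 1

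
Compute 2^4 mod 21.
2^{4} = 16 ≡ 16 mod 21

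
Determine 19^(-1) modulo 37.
Since 37 is prime, by Fermat 19^(-1) ≡ 19^{35} ≡ 2 (mod 37). Verify: 19 × 2 = 38 ≡ 1 (mod 37)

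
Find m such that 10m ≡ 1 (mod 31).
Since 31 is prime, by Fermat 10^(-1) ≡ 10^{29} ≡ 28 (mod 31). Verify: 10 × 28 = 280 ≡ 1 (mod 31)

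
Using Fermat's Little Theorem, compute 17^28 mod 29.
By Fermat's Little Theorem, 17^{28} ≡ 1 (mod 29) since 29 is prime and gcd(17, 29) = 1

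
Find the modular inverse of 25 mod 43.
Since 43 is prime, by Fermat 25^(-1) ≡ 25^{41} ≡ 31 mod 43. Verify: 25 × 31 = 775 ≡ 1 mod 43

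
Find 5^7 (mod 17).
By repeated squaring (mod 17): 5^{1}≡5, 5^{2}≡8, 5^{4}≡13. Then 5^{7} = 5^{4+2+1} ≡ 13 × 8 × 5 ≡ 10 (mod 17)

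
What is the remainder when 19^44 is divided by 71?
By repeated squaring mod 71: 19^{1}≡19, 19^{2}≡6, 19^{4}≡36, 19^{8}≡18, 19^{16}≡40, 19^{32}≡38. Then 19^{44} = 19^{32+8+4} ≡ 38 × 18 × 36 ≡ 58 mod 71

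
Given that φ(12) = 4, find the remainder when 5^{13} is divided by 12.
By Euler: 5^{4} ≡ 1 (mod 12) since gcd(5, 12) = 1. 13 = 3×4 + 1. So 5^{13} ≡ 5^{1} ≡ 5 (mod 12)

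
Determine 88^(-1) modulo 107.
Since 107 is prime, by Fermat 88^(-1) ≡ 88^{105} ≡ 45 mod 107. Verify: 88 × 45 = 3960 ≡ 1 mod 107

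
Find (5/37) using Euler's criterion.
(5/37) = 5^{18} mod 37 = -1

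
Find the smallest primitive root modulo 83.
g = 2. For each prime q|82: 2^{41}≡82, 2^{2}≡4, none ≡ 1, so ord_83(2) = 82 and 2 is a primitive root.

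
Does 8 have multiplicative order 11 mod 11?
Powers of 8 mod 11: 8^1≡8, 8^2≡9, 8^3≡6, 8^4≡4, 8^5≡10, 8^6≡3, 8^7≡2, 8^8≡5, 8^9≡7, 8^10≡1. Already 8^10≡1, so the order is 10 < 11. No, the actual order is 10.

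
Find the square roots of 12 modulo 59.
The square roots of 12 mod 59 are 22 and 37. Verify: 22² = 484 ≡ 12 (mod 59)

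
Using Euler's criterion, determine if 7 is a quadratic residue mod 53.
By Euler's criterion: 7^{26} ≡ 1 (mod 53). Since this equals 1, 7 is a QR.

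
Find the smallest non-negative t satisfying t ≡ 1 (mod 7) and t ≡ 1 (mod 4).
M = 7 × 4 = 28. M₁ = 4, y₁ ≡ 2 (mod 7). M₂ = 7, y₂ ≡ 3 (mod 4). t = 1×4×2 + 1×7×3 ≡ 1 (mod 28)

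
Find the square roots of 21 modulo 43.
The square roots of 21 mod 43 are 35 and 8. Verify: 35² = 1225 ≡ 21 (mod 43)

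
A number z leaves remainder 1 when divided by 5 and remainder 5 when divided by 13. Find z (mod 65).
M = 5 × 13 = 65. M₁ = 13, y₁ ≡ 2 (mod 5). M₂ = 5, y₂ ≡ 8 (mod 13). z = 1×13×2 + 5×5×8 ≡ 31 (mod 65)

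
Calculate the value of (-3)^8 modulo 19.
By repeated squaring mod 19: (-3)^{1}≡16, (-3)^{2}≡9, (-3)^{4}≡5, (-3)^{8}≡6. So (-3)^{8} ≡ 6 mod 19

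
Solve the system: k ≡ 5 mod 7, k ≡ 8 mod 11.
M = 7 × 11 = 77. M₁ = 11, y₁ ≡ 2 mod 7. M₂ = 7, y₂ ≡ 8 mod 11. k = 5×11×2 + 8×7×8 ≡ 19 mod 77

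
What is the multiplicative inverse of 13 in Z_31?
Since 31 is prime, by Fermat 13^(-1) ≡ 13^{29} ≡ 12 (mod 31). Verify: 13 × 12 = 156 ≡ 1 (mod 31)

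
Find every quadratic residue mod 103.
Quadratic residues modulo 103: {1, 2, 4, 7, 8, 9, 13, 14, 15, 16, 17, 18, 19, 23, 25, 26, 28, 29, 30, 32, 33, 34, 36, 38, 41, 46, 49, 50, 52, 55, 56, 58, 59, 60, 61, 63, 64, 66, 68, 72, 76, 79, 81, 82, 83, 91, 92, 93, 97, 98, 100}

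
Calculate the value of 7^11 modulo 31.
By repeated squaring (mod 31): 7^{1}≡7, 7^{2}≡18, 7^{4}≡14, 7^{8}≡10. Then 7^{11} = 7^{8+2+1} ≡ 10 × 18 × 7 ≡ 20 (mod 31)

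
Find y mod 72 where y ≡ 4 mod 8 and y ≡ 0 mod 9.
M = 8 × 9 = 72. M₁ = 9, y₁ ≡ 1 mod 8. M₂ = 8, y₂ ≡ 8 mod 9. y = 4×9×1 + 0×8×8 ≡ 36 mod 72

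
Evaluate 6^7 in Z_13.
By repeated squaring (mod 13): 6^{1}≡6, 6^{2}≡10, 6^{4}≡9. Then 6^{7} = 6^{4+2+1} ≡ 9 × 10 × 6 ≡ 7 (mod 13)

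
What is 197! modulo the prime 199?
(198)! = (197)! × (198) ≡ -1 mod 199. So (197)! ≡ -1 × (198)^(-1) ≡ (-1)×(-1) = 1 mod 199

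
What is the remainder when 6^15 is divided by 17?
By repeated squaring (mod 17): 6^{1}≡6, 6^{2}≡2, 6^{4}≡4, 6^{8}≡16. Then 6^{15} = 6^{8+4+2+1} ≡ 16 × 4 × 2 × 6 ≡ 3 (mod 17)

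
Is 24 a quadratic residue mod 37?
By Euler's criterion: 24^{18} ≡ 36 (mod 37). Since this equals -1 (≡ 36), 24 is not a QR.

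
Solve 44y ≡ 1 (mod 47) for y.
Since 47 is prime, by Fermat 44^(-1) ≡ 44^{45} ≡ 31 (mod 47). Verify: 44 × 31 = 1364 ≡ 1 (mod 47)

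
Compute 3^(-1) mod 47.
Since 47 is prime, by Fermat 3^(-1) ≡ 3^{45} ≡ 16 mod 47. Verify: 3 × 16 = 48 ≡ 1 mod 47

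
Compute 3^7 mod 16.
By repeated squaring mod 16: 3^{1}≡3, 3^{2}≡9, 3^{4}≡1. Then 3^{7} = 3^{4+2+1} ≡ 1 × 9 × 3 ≡ 11 mod 16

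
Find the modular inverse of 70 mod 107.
Since 107 is prime, by Fermat 70^(-1) ≡ 70^{105} ≡ 26 mod 107. Verify: 70 × 26 = 1820 ≡ 1 mod 107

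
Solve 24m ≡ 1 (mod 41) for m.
Since 41 is prime, by Fermat 24^(-1) ≡ 24^{39} ≡ 12 (mod 41). Verify: 24 × 12 = 288 ≡ 1 (mod 41)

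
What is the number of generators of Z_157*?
A prime p has φ(p-1) primitive roots; here φ(156) = 48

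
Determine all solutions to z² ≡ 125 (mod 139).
The square roots of 125 mod 139 are 79 and 60. Verify: 79² = 6241 ≡ 125 (mod 139)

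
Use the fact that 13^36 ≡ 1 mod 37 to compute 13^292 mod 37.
By Fermat: 13^{36} ≡ 1 mod 37. 292 ≡ 4 mod 36. So 13^{292} ≡ 13^{4} ≡ 34 mod 37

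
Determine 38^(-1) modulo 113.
Since 113 is prime, by Fermat 38^(-1) ≡ 38^{111} ≡ 3 (mod 113). Verify: 38 × 3 = 114 ≡ 1 (mod 113)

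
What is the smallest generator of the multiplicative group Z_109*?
g = 6. Powers: [6, 36, 107, 97, 37, 4, 24, ...] generates all 108 non-zero residues.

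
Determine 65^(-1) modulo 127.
Since 127 is prime, by Fermat 65^(-1) ≡ 65^{125} ≡ 43 mod 127. Verify: 65 × 43 = 2795 ≡ 1 mod 127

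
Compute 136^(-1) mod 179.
Since 179 is prime, by Fermat 136^(-1) ≡ 136^{177} ≡ 154 mod 179. Verify: 136 × 154 = 20944 ≡ 1 mod 179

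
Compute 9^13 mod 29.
By repeated squaring mod 29: 9^{1}≡9, 9^{2}≡23, 9^{4}≡7, 9^{8}≡20. Then 9^{13} = 9^{8+4+1} ≡ 20 × 7 × 9 ≡ 13 mod 29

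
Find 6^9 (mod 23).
By repeated squaring (mod 23): 6^{1}≡6, 6^{2}≡13, 6^{4}≡8, 6^{8}≡18. Then 6^{9} = 6^{8+1} ≡ 18 × 6 ≡ 16 (mod 23)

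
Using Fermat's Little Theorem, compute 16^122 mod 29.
By Fermat: 16^{28} ≡ 1 (mod 29). 122 = 4×28 + 10. So 16^{122} ≡ 16^{10} ≡ 7 (mod 29)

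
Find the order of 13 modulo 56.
Powers of 13 mod 56: 13^1≡13, 13^2≡1. ord_56(13) = 2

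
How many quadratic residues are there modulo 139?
For prime 139, there are (p-1)/2 = (139-1)/2 = 69 quadratic residues (excluding 0).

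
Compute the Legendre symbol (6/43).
(6/43) = 6^{21} mod 43 = 1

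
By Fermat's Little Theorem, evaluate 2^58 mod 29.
By Fermat: 2^{28} ≡ 1 mod 29. 58 = 2×28 + 2. So 2^{58} ≡ 2^{2} ≡ 4 mod 29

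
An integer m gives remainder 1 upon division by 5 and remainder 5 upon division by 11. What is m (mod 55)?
M = 5 × 11 = 55. M₁ = 11, y₁ ≡ 1 (mod 5). M₂ = 5, y₂ ≡ 9 (mod 11). m = 1×11×1 + 5×5×9 ≡ 16 (mod 55)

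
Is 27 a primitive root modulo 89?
ord_89(27) divides 88. For each prime q|88: 27^{44}≡88, 27^{8}≡39, none ≡ 1. So 27 has order 88 and is a primitive root mod 89.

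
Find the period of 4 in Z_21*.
Powers of 4 mod 21: 4^1≡4, 4^2≡16, 4^3≡1. Order = 3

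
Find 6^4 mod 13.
6^{4} = 1296 ≡ 9 mod 13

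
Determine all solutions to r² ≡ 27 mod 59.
The square roots of 27 mod 59 are 26 and 33. Verify: 26² = 676 ≡ 27 mod 59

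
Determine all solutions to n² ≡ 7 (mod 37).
The square roots of 7 mod 37 are 9 and 28. Verify: 9² = 81 ≡ 7 (mod 37)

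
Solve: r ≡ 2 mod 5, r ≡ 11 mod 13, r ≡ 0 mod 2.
M = 5 × 13 × 2 = 130. M₁ = 26, y₁ ≡ 1 mod 5. M₂ = 10, y₂ ≡ 4 mod 13. M₃ = 65, y₃ ≡ 1 mod 2. r = 2×26×1 + 11×10×4 + 0×65×1 ≡ 102 mod 130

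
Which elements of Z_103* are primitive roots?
There are φ(102) = 32 primitive roots mod 103: {5, 6, 11, 12, 20, 21, 35, 40, 43, 44, 45, 48, 51, 53, 54, 62, 65, 67, 70, 71, 74, 75, 77, 78, 84, 85, 86, 87, 88, 96, 99, 101}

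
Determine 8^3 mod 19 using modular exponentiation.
8^{3} = 512 ≡ 18 mod 19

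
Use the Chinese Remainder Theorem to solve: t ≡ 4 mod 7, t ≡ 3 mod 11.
M = 7 × 11 = 77. M₁ = 11, y₁ ≡ 2 mod 7. M₂ = 7, y₂ ≡ 8 mod 11. t = 4×11×2 + 3×7×8 ≡ 25 mod 77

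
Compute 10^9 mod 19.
By repeated squaring mod 19: 10^{1}≡10, 10^{2}≡5, 10^{4}≡6, 10^{8}≡17. Then 10^{9} = 10^{8+1} ≡ 17 × 10 ≡ 18 mod 19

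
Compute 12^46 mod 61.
By repeated squaring (mod 61): 12^{1}≡12, 12^{2}≡22, 12^{4}≡57, 12^{8}≡16, 12^{16}≡12, 12^{32}≡22. Then 12^{46} = 12^{32+8+4+2} ≡ 22 × 16 × 57 × 22 ≡ 12 (mod 61)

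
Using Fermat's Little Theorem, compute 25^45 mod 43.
By Fermat: 25^{42} ≡ 1 (mod 43). So 25^{45} = 25^{42} · 25^{3} ≡ 25^{3} ≡ 16 (mod 43)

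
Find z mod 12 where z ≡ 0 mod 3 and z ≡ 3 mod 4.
M = 3 × 4 = 12. M₁ = 4, y₁ ≡ 1 mod 3. M₂ = 3, y₂ ≡ 3 mod 4. z = 0×4×1 + 3×3×3 ≡ 3 mod 12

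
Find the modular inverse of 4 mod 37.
Since 37 is prime, by Fermat 4^(-1) ≡ 4^{35} ≡ 28 mod 37. Verify: 4 × 28 = 112 ≡ 1 mod 37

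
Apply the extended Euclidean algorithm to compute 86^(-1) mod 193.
Extended GCD: 86(-92) + 193(41) = 1. So 86^(-1) ≡ -92 ≡ 101 mod 193. Verify: 86 × 101 = 8686 ≡ 1 mod 193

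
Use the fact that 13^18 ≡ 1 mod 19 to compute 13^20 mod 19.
By Fermat: 13^{18} ≡ 1 mod 19. So 13^{20} = 13^{18} · 13^{2} ≡ 13^{2} ≡ 17 mod 19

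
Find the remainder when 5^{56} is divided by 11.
By Fermat: 5^{10} ≡ 1 mod 11. 56 = 5×10 + 6. So 5^{56} ≡ 5^{6} ≡ 5 mod 11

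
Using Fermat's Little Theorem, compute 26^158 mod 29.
By Fermat: 26^{28} ≡ 1 mod 29. 158 = 5×28 + 18. So 26^{158} ≡ 26^{18} ≡ 6 mod 29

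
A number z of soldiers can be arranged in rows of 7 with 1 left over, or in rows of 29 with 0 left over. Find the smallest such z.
M = 7 × 29 = 203. M₁ = 29, y₁ ≡ 1 mod 7. M₂ = 7, y₂ ≡ 25 mod 29. z = 1×29×1 + 0×7×25 ≡ 29 mod 203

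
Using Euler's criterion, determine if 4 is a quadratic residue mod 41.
By Euler's criterion: 4^{20} ≡ 1 (mod 41). Since this equals 1, 4 is a QR.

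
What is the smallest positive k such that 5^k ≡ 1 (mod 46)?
Powers of 5 mod 46: 5^1≡5, 5^2≡25, 5^3≡33, 5^4≡27, 5^5≡43, 5^6≡31, 5^7≡17, 5^8≡39, 5^9≡11, 5^10≡9, 5^11≡45, 5^12≡41, 5^13≡21, 5^14≡13, 5^15≡19, 5^16≡3, 5^17≡15, 5^18≡29, 5^19≡7, 5^20≡35, 5^21≡37, 5^22≡1. Order = 22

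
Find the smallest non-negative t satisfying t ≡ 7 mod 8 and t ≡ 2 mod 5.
M = 8 × 5 = 40. M₁ = 5, y₁ ≡ 5 mod 8. M₂ = 8, y₂ ≡ 2 mod 5. t = 7×5×5 + 2×8×2 ≡ 7 mod 40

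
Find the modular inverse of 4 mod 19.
Since 19 is prime, by Fermat 4^(-1) ≡ 4^{17} ≡ 5 mod 19. Verify: 4 × 5 = 20 ≡ 1 mod 19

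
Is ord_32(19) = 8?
Powers of 19 mod 32: 19^1≡19, 19^2≡9, 19^3≡11, 19^4≡17, 19^5≡3, 19^6≡25, 19^7≡27, 19^8≡1. First k with 19^k≡1 is k=8. Yes, ord_32(19) = 8.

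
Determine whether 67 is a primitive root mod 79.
67^{13} ≡ 1 mod 79 and 13 < 78, so ord_79(67) = 13 ≠ 78 and 67 is not a primitive root.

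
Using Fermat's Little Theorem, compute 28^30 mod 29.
By Fermat: 28^{28} ≡ 1 (mod 29). So 28^{30} = 28^{28} · 28^{2} ≡ 28^{2} ≡ 1 (mod 29)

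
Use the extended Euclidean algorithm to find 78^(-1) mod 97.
Extended GCD: 78(-46) + 97(37) = 1. So 78^(-1) ≡ -46 ≡ 51 (mod 97). Verify: 78 × 51 = 3978 ≡ 1 (mod 97)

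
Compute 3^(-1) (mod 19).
Since 19 is prime, by Fermat 3^(-1) ≡ 3^{17} ≡ 13 (mod 19). Verify: 3 × 13 = 39 ≡ 1 (mod 19)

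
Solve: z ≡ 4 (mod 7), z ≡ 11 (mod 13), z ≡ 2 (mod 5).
M = 7 × 13 × 5 = 455. M₁ = 65, y₁ ≡ 4 (mod 7). M₂ = 35, y₂ ≡ 3 (mod 13). M₃ = 91, y₃ ≡ 1 (mod 5). z = 4×65×4 + 11×35×3 + 2×91×1 ≡ 102 (mod 455)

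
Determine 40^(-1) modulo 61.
Since 61 is prime, by Fermat 40^(-1) ≡ 40^{59} ≡ 29 mod 61. Verify: 40 × 29 = 1160 ≡ 1 mod 61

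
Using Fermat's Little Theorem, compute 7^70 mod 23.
By Fermat: 7^{22} ≡ 1 mod 23. 70 = 3×22 + 4. So 7^{70} ≡ 7^{4} ≡ 9 mod 23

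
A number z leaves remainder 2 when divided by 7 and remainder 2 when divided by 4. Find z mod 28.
M = 7 × 4 = 28. M₁ = 4, y₁ ≡ 2 mod 7. M₂ = 7, y₂ ≡ 3 mod 4. z = 2×4×2 + 2×7×3 ≡ 2 mod 28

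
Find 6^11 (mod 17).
By repeated squaring (mod 17): 6^{1}≡6, 6^{2}≡2, 6^{4}≡4, 6^{8}≡16. Then 6^{11} = 6^{8+2+1} ≡ 16 × 2 × 6 ≡ 5 (mod 17)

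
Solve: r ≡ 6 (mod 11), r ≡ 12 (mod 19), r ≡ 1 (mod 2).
M = 11 × 19 × 2 = 418. M₁ = 38, y₁ ≡ 9 (mod 11). M₂ = 22, y₂ ≡ 13 (mod 19). M₃ = 209, y₃ ≡ 1 (mod 2). r = 6×38×9 + 12×22×13 + 1×209×1 ≡ 259 (mod 418)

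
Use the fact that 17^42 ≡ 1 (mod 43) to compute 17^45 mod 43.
By Fermat: 17^{42} ≡ 1 (mod 43). So 17^{45} = 17^{42} · 17^{3} ≡ 17^{3} ≡ 11 (mod 43)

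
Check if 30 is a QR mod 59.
By Euler's criterion: 30^{29} ≡ 58 mod 59. Since this equals -1 (≡ 58), 30 is not a QR.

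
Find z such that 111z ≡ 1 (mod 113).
Since 113 is prime, by Fermat 111^(-1) ≡ 111^{111} ≡ 56 (mod 113). Verify: 111 × 56 = 6216 ≡ 1 (mod 113)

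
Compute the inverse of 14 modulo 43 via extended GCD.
Extended GCD: 14(-3) + 43(1) = 1. So 14^(-1) ≡ -3 ≡ 40 (mod 43). Verify: 14 × 40 = 560 ≡ 1 (mod 43)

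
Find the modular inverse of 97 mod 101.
Since 101 is prime, by Fermat 97^(-1) ≡ 97^{99} ≡ 25 mod 101. Verify: 97 × 25 = 2425 ≡ 1 mod 101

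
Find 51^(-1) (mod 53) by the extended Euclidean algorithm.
Extended GCD: 51(26) + 53(-25) = 1. So 51^(-1) ≡ 26 (mod 53). Verify: 51 × 26 = 1326 ≡ 1 (mod 53)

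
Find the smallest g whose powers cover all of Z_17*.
g = 3. For each prime q|16: 3^{8}≡16, none ≡ 1, so ord_17(3) = 16 and 3 is a primitive root.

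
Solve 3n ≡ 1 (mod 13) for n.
Since 13 is prime, by Fermat 3^(-1) ≡ 3^{11} ≡ 9 (mod 13). Verify: 3 × 9 = 27 ≡ 1 (mod 13)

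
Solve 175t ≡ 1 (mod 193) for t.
Since 193 is prime, by Fermat 175^(-1) ≡ 175^{191} ≡ 75 (mod 193). Verify: 175 × 75 = 13125 ≡ 1 (mod 193)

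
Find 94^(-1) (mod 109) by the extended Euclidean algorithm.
Extended GCD: 94(29) + 109(-25) = 1. So 94^(-1) ≡ 29 (mod 109). Verify: 94 × 29 = 2726 ≡ 1 (mod 109)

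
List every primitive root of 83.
There are φ(82) = 40 primitive roots mod 83: {2, 5, 6, 8, 13, 14, 15, 18, 19, 20, 22, 24, 32, 34, 35, 39, 42, 43, 45, 46, 47, 50, 52, 53, 54, 55, 56, 57, 58, 60, 62, 66, 67, 71, 72, 73, 74, 76, 79, 80}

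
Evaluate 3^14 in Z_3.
By repeated squaring (mod 3): 3^{1}≡0, 3^{2}≡0, 3^{4}≡0, 3^{8}≡0. Then 3^{14} = 3^{8+4+2} ≡ 0 × 0 × 0 ≡ 0 (mod 3)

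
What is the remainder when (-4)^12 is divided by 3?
Using Fermat: (-4)^{2} ≡ 1 mod 3. 12 ≡ 0 mod 2. So (-4)^{12} ≡ (-4)^{0} ≡ 1 mod 3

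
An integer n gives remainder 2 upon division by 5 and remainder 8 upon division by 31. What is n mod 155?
M = 5 × 31 = 155. M₁ = 31, y₁ ≡ 1 mod 5. M₂ = 5, y₂ ≡ 25 mod 31. n = 2×31×1 + 8×5×25 ≡ 132 mod 155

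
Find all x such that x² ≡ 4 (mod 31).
The square roots of 4 mod 31 are 2 and 29. Verify: 2² = 4 ≡ 4 (mod 31)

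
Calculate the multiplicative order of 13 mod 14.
Powers of 13 mod 14: 13^1≡13, 13^2≡1. ord_14(13) = 2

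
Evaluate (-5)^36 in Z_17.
Using Fermat: (-5)^{16} ≡ 1 (mod 17). 36 ≡ 4 (mod 16). So (-5)^{36} ≡ (-5)^{4} ≡ 13 (mod 17)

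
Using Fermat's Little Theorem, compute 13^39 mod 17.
By Fermat: 13^{16} ≡ 1 mod 17. 39 = 2×16 + 7. So 13^{39} ≡ 13^{7} ≡ 4 mod 17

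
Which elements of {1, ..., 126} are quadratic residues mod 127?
Quadratic residues modulo 127: {1, 2, 4, 8, 9, 11, 13, 15, 16, 17, 18, 19, 21, 22, 25, 26, 30, 31, 32, 34, 35, 36, 37, 38, 41, 42, 44, 47, 49, 50, 52, 60, 61, 62, 64, 68, 69, 70, 71, 72, 73, 74, 76, 79, 81, 82, 84, 87, 88, 94, 98, 99, 100, 103, 104, 107, 113, 115, 117, 120, 121, 122, 124}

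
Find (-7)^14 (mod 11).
Using Fermat: (-7)^{10} ≡ 1 (mod 11). 14 ≡ 4 (mod 10). So (-7)^{14} ≡ (-7)^{4} ≡ 3 (mod 11)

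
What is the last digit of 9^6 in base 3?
By repeated squaring mod 3: 9^{1}≡0, 9^{2}≡0, 9^{4}≡0. Then 9^{6} = 9^{4+2} ≡ 0 × 0 ≡ 0 mod 3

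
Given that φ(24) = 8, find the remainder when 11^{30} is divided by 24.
By Euler: 11^{8} ≡ 1 mod 24 since gcd(11, 24) = 1. 30 = 3×8 + 6. So 11^{30} ≡ 11^{6} ≡ 1 mod 24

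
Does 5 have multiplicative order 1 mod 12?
Powers of 5 mod 12: 5^1≡5, 5^2≡1. 5^1≡5≢1, so ord ≠ 1. No, the actual order is 2.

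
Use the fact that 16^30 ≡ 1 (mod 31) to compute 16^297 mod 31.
By Fermat: 16^{30} ≡ 1 (mod 31). 297 ≡ 27 (mod 30). So 16^{297} ≡ 16^{27} ≡ 8 (mod 31)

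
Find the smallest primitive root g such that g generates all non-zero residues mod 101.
g = 2. For each prime q|100: 2^{50}≡100, 2^{20}≡95, none ≡ 1, so ord_101(2) = 100 and 2 is a primitive root.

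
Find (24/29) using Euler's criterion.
(24/29) = 24^{14} mod 29 = 1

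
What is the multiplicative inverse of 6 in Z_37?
Since 37 is prime, by Fermat 6^(-1) ≡ 6^{35} ≡ 31 mod 37. Verify: 6 × 31 = 186 ≡ 1 mod 37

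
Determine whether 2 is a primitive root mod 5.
ord_5(2) divides 4. For each prime q|4: 2^{2}≡4, none ≡ 1. So 2 has order 4 and is a primitive root mod 5.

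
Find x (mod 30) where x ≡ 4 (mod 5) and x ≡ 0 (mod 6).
M = 5 × 6 = 30. M₁ = 6, y₁ ≡ 1 (mod 5). M₂ = 5, y₂ ≡ 5 (mod 6). x = 4×6×1 + 0×5×5 ≡ 24 (mod 30)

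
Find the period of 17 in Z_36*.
Powers of 17 mod 36: 17^1≡17, 17^2≡1. ord_36(17) = 2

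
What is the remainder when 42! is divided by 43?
By Wilson's theorem, (42)! ≡ -1 ≡ 42 mod 43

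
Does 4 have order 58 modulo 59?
4^{29} ≡ 1 mod 59 and 29 < 58, so ord_59(4) = 29 ≠ 58 and 4 is not a primitive root.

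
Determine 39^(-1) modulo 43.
Since 43 is prime, by Fermat 39^(-1) ≡ 39^{41} ≡ 32 (mod 43). Verify: 39 × 32 = 1248 ≡ 1 (mod 43)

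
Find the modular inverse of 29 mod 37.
Since 37 is prime, by Fermat 29^(-1) ≡ 29^{35} ≡ 23 mod 37. Verify: 29 × 23 = 667 ≡ 1 mod 37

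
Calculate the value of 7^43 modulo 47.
By repeated squaring mod 47: 7^{1}≡7, 7^{2}≡2, 7^{4}≡4, 7^{8}≡16, 7^{16}≡21, 7^{32}≡18. Then 7^{43} = 7^{32+8+2+1} ≡ 18 × 16 × 2 × 7 ≡ 37 mod 47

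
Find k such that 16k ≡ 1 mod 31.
Since 31 is prime, by Fermat 16^(-1) ≡ 16^{29} ≡ 2 mod 31. Verify: 16 × 2 = 32 ≡ 1 mod 31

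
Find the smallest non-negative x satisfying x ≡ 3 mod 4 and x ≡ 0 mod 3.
M = 4 × 3 = 12. M₁ = 3, y₁ ≡ 3 mod 4. M₂ = 4, y₂ ≡ 1 mod 3. x = 3×3×3 + 0×4×1 ≡ 3 mod 12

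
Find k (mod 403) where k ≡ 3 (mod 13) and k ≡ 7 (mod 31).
M = 13 × 31 = 403. M₁ = 31, y₁ ≡ 8 (mod 13). M₂ = 13, y₂ ≡ 12 (mod 31). k = 3×31×8 + 7×13×12 ≡ 224 (mod 403)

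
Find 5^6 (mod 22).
By repeated squaring (mod 22): 5^{1}≡5, 5^{2}≡3, 5^{4}≡9. Then 5^{6} = 5^{4+2} ≡ 9 × 3 ≡ 5 (mod 22)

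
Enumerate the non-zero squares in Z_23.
Quadratic residues modulo 23: {1, 2, 3, 4, 6, 8, 9, 12, 13, 16, 18}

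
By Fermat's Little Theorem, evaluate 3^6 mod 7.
By Fermat's Little Theorem, 3^{6} ≡ 1 mod 7 since 7 is prime and gcd(3, 7) = 1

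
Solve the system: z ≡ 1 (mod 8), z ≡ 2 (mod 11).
M = 8 × 11 = 88. M₁ = 11, y₁ ≡ 3 (mod 8). M₂ = 8, y₂ ≡ 7 (mod 11). z = 1×11×3 + 2×8×7 ≡ 57 (mod 88)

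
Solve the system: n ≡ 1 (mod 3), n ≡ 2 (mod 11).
M = 3 × 11 = 33. M₁ = 11, y₁ ≡ 2 (mod 3). M₂ = 3, y₂ ≡ 4 (mod 11). n = 1×11×2 + 2×3×4 ≡ 13 (mod 33)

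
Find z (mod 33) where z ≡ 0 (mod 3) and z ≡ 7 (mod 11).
M = 3 × 11 = 33. M₁ = 11, y₁ ≡ 2 (mod 3). M₂ = 3, y₂ ≡ 4 (mod 11). z = 0×11×2 + 7×3×4 ≡ 18 (mod 33)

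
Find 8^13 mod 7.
Using Fermat: 8^{6} ≡ 1 mod 7. 13 ≡ 1 mod 6. So 8^{13} ≡ 8^{1} ≡ 1 mod 7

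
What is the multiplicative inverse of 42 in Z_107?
Since 107 is prime, by Fermat 42^(-1) ≡ 42^{105} ≡ 79 mod 107. Verify: 42 × 79 = 3318 ≡ 1 mod 107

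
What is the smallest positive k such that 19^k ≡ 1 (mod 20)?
Powers of 19 mod 20: 19^1≡19, 19^2≡1. Order = 2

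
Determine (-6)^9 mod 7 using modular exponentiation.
Using Fermat: (-6)^{6} ≡ 1 (mod 7). 9 ≡ 3 (mod 6). So (-6)^{9} ≡ (-6)^{3} ≡ 1 (mod 7)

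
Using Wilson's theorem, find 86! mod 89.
(88)! = (86)! × (87) × (88) ≡ -1 mod 89. So (86)! ≡ -1 × [(88)(87)]^(-1) ≡ 44 mod 89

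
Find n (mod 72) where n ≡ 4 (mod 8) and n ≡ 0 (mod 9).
M = 8 × 9 = 72. M₁ = 9, y₁ ≡ 1 (mod 8). M₂ = 8, y₂ ≡ 8 (mod 9). n = 4×9×1 + 0×8×8 ≡ 36 (mod 72)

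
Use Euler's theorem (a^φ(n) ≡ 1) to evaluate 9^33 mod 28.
By Euler: 9^{12} ≡ 1 (mod 28) since gcd(9, 28) = 1. 33 = 2×12 + 9. So 9^{33} ≡ 9^{9} ≡ 1 (mod 28)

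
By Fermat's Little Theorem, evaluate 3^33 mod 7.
By Fermat: 3^{6} ≡ 1 mod 7. 33 = 5×6 + 3. So 3^{33} ≡ 3^{3} ≡ 6 mod 7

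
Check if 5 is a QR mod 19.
By Euler's criterion: 5^{9} ≡ 1 (mod 19). Since this equals 1, 5 is a QR.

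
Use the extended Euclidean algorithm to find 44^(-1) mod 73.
Extended GCD: 44(5) + 73(-3) = 1. So 44^(-1) ≡ 5 (mod 73). Verify: 44 × 5 = 220 ≡ 1 (mod 73)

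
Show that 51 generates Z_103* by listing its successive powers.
51^1, 51^2, ..., 51^{102} mod 103: [51, 26, 90, 58, 74, 66, 70, 68, 69, 17, 43, 30, 88, 59, 22, 92, 57, 23, 40, 83, 10, 98, 54, 76, 65, 19, 42, 82, 62, 72, 67, 18, 94, 56, 75, 14, 96, 55, 24, 91, 6, 100, 53, 25, 39, 32, 87, 8, 99, 2, 102, 52, 77, 13, 45, 29, 37, 33, 35, 34, 86, 60, 73, 15, 44, 81, 11, 46, 80, 63, 20, 93, 5, 49, 27, 38, 84, 61, 21, 41, 31, 36, 85, 9, 47, 28, 89, 7, 48, 79, 12, 97, 3, 50, 78, 64, 71, 16, 95, 4, 101, 1]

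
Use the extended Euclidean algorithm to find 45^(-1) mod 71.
Extended GCD: 45(30) + 71(-19) = 1. So 45^(-1) ≡ 30 (mod 71). Verify: 45 × 30 = 1350 ≡ 1 (mod 71)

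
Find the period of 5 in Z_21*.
Powers of 5 mod 21: 5^1≡5, 5^2≡4, 5^3≡20, 5^4≡16, 5^5≡17, 5^6≡1. Order = 6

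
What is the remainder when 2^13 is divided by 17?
By repeated squaring mod 17: 2^{1}≡2, 2^{2}≡4, 2^{4}≡16, 2^{8}≡1. Then 2^{13} = 2^{8+4+1} ≡ 1 × 16 × 2 ≡ 15 mod 17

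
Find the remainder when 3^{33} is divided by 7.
By Fermat: 3^{6} ≡ 1 (mod 7). 33 = 5×6 + 3. So 3^{33} ≡ 3^{3} ≡ 6 (mod 7)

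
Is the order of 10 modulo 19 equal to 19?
Powers of 10 mod 19: 10^1≡10, 10^2≡5, 10^3≡12, 10^4≡6, 10^5≡3, 10^6≡11, 10^7≡15, 10^8≡17, 10^9≡18, 10^10≡9, 10^11≡14, 10^12≡7, 10^13≡13, 10^14≡16, 10^15≡8, 10^16≡4, 10^17≡2, 10^18≡1. Already 10^18≡1, so the order is 18 < 19. No, the actual order is 18.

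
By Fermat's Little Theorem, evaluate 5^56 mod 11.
By Fermat: 5^{10} ≡ 1 mod 11. 56 = 5×10 + 6. So 5^{56} ≡ 5^{6} ≡ 5 mod 11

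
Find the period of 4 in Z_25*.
Powers of 4 mod 25: 4^1≡4, 4^2≡16, 4^3≡14, 4^4≡6, 4^5≡24, 4^6≡21, 4^7≡9, 4^8≡11, 4^9≡19, 4^10≡1. Order = 10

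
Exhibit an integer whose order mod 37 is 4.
6 has order 4 mod 37 since 6^{4} ≡ 1 (mod 37) and no smaller power works.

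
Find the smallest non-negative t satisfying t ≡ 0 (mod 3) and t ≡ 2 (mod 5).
M = 3 × 5 = 15. M₁ = 5, y₁ ≡ 2 (mod 3). M₂ = 3, y₂ ≡ 2 (mod 5). t = 0×5×2 + 2×3×2 ≡ 12 (mod 15)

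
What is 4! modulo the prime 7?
(6)! = (4)! × (5) × (6) ≡ -1 mod 7. So (4)! ≡ -1 × [(6)(5)]^(-1) ≡ 3 mod 7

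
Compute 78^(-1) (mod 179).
Since 179 is prime, by Fermat 78^(-1) ≡ 78^{177} ≡ 140 (mod 179). Verify: 78 × 140 = 10920 ≡ 1 (mod 179)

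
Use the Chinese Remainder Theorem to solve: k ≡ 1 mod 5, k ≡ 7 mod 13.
M = 5 × 13 = 65. M₁ = 13, y₁ ≡ 2 mod 5. M₂ = 5, y₂ ≡ 8 mod 13. k = 1×13×2 + 7×5×8 ≡ 46 mod 65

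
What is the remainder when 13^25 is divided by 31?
By repeated squaring (mod 31): 13^{1}≡13, 13^{2}≡14, 13^{4}≡10, 13^{8}≡7, 13^{16}≡18. Then 13^{25} = 13^{16+8+1} ≡ 18 × 7 × 13 ≡ 26 (mod 31)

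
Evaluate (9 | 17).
(9/17) = 9^{8} mod 17 = 1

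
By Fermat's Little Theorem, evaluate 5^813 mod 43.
By Fermat: 5^{42} ≡ 1 (mod 43). 813 ≡ 15 (mod 42). So 5^{813} ≡ 5^{15} ≡ 8 (mod 43)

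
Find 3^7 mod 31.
By repeated squaring mod 31: 3^{1}≡3, 3^{2}≡9, 3^{4}≡19. Then 3^{7} = 3^{4+2+1} ≡ 19 × 9 × 3 ≡ 17 mod 31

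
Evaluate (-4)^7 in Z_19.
By repeated squaring (mod 19): (-4)^{1}≡15, (-4)^{2}≡16, (-4)^{4}≡9. Then (-4)^{7} = (-4)^{4+2+1} ≡ 9 × 16 × 15 ≡ 13 (mod 19)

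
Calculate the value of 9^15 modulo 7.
Using Fermat: 9^{6} ≡ 1 (mod 7). 15 ≡ 3 (mod 6). So 9^{15} ≡ 9^{3} ≡ 1 (mod 7)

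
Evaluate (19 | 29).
(19/29) = 19^{14} mod 29 = -1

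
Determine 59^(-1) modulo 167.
Since 167 is prime, by Fermat 59^(-1) ≡ 59^{165} ≡ 17 (mod 167). Verify: 59 × 17 = 1003 ≡ 1 (mod 167)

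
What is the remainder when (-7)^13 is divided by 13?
Using Fermat: (-7)^{12} ≡ 1 (mod 13). 13 ≡ 1 (mod 12). So (-7)^{13} ≡ (-7)^{1} ≡ 6 (mod 13)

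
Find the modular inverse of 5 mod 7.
Since 7 is prime, by Fermat 5^(-1) ≡ 5^{5} ≡ 3 (mod 7). Verify: 5 × 3 = 15 ≡ 1 (mod 7)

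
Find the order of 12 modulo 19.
Powers of 12 mod 19: 12^1≡12, 12^2≡11, 12^3≡18, 12^4≡7, 12^5≡8, 12^6≡1. Order = 6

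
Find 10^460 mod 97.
Using Fermat: 10^{96} ≡ 1 mod 97. 460 ≡ 76 mod 96. So 10^{460} ≡ 10^{76} ≡ 4 mod 97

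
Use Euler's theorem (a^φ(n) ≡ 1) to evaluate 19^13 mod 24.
By Euler: 19^{8} ≡ 1 mod 24 since gcd(19, 24) = 1. 13 = 1×8 + 5. So 19^{13} ≡ 19^{5} ≡ 19 mod 24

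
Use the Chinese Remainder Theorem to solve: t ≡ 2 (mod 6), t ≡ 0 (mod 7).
M = 6 × 7 = 42. M₁ = 7, y₁ ≡ 1 (mod 6). M₂ = 6, y₂ ≡ 6 (mod 7). t = 2×7×1 + 0×6×6 ≡ 14 (mod 42)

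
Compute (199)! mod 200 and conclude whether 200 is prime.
(199)! mod 200 = 0. Since 0 ≢ -1 mod 200, 200 is not prime.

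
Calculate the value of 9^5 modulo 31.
By repeated squaring (mod 31): 9^{1}≡9, 9^{2}≡19, 9^{4}≡20. Then 9^{5} = 9^{4+1} ≡ 20 × 9 ≡ 25 (mod 31)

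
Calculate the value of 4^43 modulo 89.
By repeated squaring mod 89: 4^{1}≡4, 4^{2}≡16, 4^{4}≡78, 4^{8}≡32, 4^{16}≡45, 4^{32}≡67. Then 4^{43} = 4^{32+8+2+1} ≡ 67 × 32 × 16 × 4 ≡ 67 mod 89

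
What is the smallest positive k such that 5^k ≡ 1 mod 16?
Powers of 5 mod 16: 5^1≡5, 5^2≡9, 5^3≡13, 5^4≡1. ord_16(5) = 4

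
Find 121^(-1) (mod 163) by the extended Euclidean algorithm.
Extended GCD: 121(-66) + 163(49) = 1. So 121^(-1) ≡ -66 ≡ 97 (mod 163). Verify: 121 × 97 = 11737 ≡ 1 (mod 163)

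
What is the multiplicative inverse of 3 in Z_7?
Since 7 is prime, by Fermat 3^(-1) ≡ 3^{5} ≡ 5 (mod 7). Verify: 3 × 5 = 15 ≡ 1 (mod 7)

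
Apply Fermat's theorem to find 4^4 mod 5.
By Fermat's Little Theorem, 4^{4} ≡ 1 mod 5 since 5 is prime and gcd(4, 5) = 1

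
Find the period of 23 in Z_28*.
Powers of 23 mod 28: 23^1≡23, 23^2≡25, 23^3≡15, 23^4≡9, 23^5≡11, 23^6≡1. ord_28(23) = 6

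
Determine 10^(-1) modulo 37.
Since 37 is prime, by Fermat 10^(-1) ≡ 10^{35} ≡ 26 mod 37. Verify: 10 × 26 = 260 ≡ 1 mod 37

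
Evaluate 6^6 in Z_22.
By repeated squaring mod 22: 6^{1}≡6, 6^{2}≡14, 6^{4}≡20. Then 6^{6} = 6^{4+2} ≡ 20 × 14 ≡ 16 mod 22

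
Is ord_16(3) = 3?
Powers of 3 mod 16: 3^1≡3, 3^2≡9, 3^3≡11, 3^4≡1. 3^3≡11≢1, so ord ≠ 3. No, the actual order is 4.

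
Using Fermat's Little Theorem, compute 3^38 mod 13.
By Fermat: 3^{12} ≡ 1 mod 13. 38 = 3×12 + 2. So 3^{38} ≡ 3^{2} ≡ 9 mod 13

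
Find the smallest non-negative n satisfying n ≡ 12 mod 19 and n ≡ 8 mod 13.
M = 19 × 13 = 247. M₁ = 13, y₁ ≡ 3 mod 19. M₂ = 19, y₂ ≡ 11 mod 13. n = 12×13×3 + 8×19×11 ≡ 164 mod 247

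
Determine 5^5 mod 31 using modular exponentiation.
By repeated squaring (mod 31): 5^{1}≡5, 5^{2}≡25, 5^{4}≡5. Then 5^{5} = 5^{4+1} ≡ 5 × 5 ≡ 25 (mod 31)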